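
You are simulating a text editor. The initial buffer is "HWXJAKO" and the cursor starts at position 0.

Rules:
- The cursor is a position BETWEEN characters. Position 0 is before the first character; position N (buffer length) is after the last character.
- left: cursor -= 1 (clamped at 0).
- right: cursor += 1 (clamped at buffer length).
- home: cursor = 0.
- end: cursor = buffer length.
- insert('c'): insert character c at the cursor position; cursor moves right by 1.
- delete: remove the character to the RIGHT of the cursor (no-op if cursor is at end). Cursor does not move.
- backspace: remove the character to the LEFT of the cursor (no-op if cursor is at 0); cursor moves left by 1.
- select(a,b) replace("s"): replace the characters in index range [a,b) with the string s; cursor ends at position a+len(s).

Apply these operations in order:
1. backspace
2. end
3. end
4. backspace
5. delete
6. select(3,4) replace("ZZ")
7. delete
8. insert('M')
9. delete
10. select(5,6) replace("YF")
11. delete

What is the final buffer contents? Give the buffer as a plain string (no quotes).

Answer: HWXZZYF

Derivation:
After op 1 (backspace): buf='HWXJAKO' cursor=0
After op 2 (end): buf='HWXJAKO' cursor=7
After op 3 (end): buf='HWXJAKO' cursor=7
After op 4 (backspace): buf='HWXJAK' cursor=6
After op 5 (delete): buf='HWXJAK' cursor=6
After op 6 (select(3,4) replace("ZZ")): buf='HWXZZAK' cursor=5
After op 7 (delete): buf='HWXZZK' cursor=5
After op 8 (insert('M')): buf='HWXZZMK' cursor=6
After op 9 (delete): buf='HWXZZM' cursor=6
After op 10 (select(5,6) replace("YF")): buf='HWXZZYF' cursor=7
After op 11 (delete): buf='HWXZZYF' cursor=7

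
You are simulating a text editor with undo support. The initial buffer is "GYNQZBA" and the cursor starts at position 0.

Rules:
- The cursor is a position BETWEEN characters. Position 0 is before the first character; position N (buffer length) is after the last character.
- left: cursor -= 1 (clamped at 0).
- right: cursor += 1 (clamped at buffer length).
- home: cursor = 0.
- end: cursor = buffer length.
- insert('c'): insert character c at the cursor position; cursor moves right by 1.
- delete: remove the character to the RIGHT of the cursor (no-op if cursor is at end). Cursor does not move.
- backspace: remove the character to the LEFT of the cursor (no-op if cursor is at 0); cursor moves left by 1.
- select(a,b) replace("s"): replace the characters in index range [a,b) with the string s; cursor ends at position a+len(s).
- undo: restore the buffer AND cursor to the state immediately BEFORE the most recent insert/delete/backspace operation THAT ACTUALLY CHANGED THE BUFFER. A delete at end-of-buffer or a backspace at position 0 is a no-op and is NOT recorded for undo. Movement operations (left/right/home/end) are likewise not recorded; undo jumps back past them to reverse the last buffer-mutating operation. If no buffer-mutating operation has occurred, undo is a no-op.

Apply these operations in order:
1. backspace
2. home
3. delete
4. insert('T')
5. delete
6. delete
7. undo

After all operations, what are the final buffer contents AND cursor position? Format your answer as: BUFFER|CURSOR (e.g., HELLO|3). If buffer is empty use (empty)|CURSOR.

Answer: TNQZBA|1

Derivation:
After op 1 (backspace): buf='GYNQZBA' cursor=0
After op 2 (home): buf='GYNQZBA' cursor=0
After op 3 (delete): buf='YNQZBA' cursor=0
After op 4 (insert('T')): buf='TYNQZBA' cursor=1
After op 5 (delete): buf='TNQZBA' cursor=1
After op 6 (delete): buf='TQZBA' cursor=1
After op 7 (undo): buf='TNQZBA' cursor=1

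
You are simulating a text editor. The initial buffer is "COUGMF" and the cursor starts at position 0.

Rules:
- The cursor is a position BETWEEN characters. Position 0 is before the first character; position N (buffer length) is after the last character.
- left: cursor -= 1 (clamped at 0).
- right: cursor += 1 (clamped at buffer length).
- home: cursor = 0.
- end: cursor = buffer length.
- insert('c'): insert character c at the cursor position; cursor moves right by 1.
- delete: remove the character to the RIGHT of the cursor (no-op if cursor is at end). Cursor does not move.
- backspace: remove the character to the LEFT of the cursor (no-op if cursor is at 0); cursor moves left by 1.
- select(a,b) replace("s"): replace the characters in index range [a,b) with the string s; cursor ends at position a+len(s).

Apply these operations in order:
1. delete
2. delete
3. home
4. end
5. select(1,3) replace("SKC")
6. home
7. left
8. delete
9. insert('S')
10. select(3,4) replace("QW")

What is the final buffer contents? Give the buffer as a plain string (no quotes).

Answer: SSKQWF

Derivation:
After op 1 (delete): buf='OUGMF' cursor=0
After op 2 (delete): buf='UGMF' cursor=0
After op 3 (home): buf='UGMF' cursor=0
After op 4 (end): buf='UGMF' cursor=4
After op 5 (select(1,3) replace("SKC")): buf='USKCF' cursor=4
After op 6 (home): buf='USKCF' cursor=0
After op 7 (left): buf='USKCF' cursor=0
After op 8 (delete): buf='SKCF' cursor=0
After op 9 (insert('S')): buf='SSKCF' cursor=1
After op 10 (select(3,4) replace("QW")): buf='SSKQWF' cursor=5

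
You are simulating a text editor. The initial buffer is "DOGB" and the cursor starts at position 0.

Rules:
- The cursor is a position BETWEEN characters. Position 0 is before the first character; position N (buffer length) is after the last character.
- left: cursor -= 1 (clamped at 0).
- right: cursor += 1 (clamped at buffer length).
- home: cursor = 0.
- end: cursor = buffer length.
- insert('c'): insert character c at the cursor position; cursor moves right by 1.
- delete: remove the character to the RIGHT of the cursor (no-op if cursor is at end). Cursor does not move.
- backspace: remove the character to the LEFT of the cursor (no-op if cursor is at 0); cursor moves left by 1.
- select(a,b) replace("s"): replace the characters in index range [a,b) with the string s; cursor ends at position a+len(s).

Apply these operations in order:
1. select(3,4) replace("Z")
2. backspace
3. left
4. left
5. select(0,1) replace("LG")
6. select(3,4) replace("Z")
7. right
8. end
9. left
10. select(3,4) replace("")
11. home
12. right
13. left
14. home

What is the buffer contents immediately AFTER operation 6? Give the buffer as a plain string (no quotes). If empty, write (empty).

After op 1 (select(3,4) replace("Z")): buf='DOGZ' cursor=4
After op 2 (backspace): buf='DOG' cursor=3
After op 3 (left): buf='DOG' cursor=2
After op 4 (left): buf='DOG' cursor=1
After op 5 (select(0,1) replace("LG")): buf='LGOG' cursor=2
After op 6 (select(3,4) replace("Z")): buf='LGOZ' cursor=4

Answer: LGOZ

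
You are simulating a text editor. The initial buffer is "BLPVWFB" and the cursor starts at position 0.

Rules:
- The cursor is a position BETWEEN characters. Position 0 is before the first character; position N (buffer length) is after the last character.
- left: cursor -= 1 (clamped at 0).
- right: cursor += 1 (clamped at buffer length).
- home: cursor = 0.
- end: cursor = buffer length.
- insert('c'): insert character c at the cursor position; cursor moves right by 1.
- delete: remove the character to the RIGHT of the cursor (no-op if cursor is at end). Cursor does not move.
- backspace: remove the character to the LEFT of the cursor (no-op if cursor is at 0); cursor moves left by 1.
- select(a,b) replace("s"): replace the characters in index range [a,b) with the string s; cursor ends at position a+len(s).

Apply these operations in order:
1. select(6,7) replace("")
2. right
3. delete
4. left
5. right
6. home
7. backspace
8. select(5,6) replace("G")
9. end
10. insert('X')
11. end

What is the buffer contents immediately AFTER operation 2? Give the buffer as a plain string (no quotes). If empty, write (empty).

Answer: BLPVWF

Derivation:
After op 1 (select(6,7) replace("")): buf='BLPVWF' cursor=6
After op 2 (right): buf='BLPVWF' cursor=6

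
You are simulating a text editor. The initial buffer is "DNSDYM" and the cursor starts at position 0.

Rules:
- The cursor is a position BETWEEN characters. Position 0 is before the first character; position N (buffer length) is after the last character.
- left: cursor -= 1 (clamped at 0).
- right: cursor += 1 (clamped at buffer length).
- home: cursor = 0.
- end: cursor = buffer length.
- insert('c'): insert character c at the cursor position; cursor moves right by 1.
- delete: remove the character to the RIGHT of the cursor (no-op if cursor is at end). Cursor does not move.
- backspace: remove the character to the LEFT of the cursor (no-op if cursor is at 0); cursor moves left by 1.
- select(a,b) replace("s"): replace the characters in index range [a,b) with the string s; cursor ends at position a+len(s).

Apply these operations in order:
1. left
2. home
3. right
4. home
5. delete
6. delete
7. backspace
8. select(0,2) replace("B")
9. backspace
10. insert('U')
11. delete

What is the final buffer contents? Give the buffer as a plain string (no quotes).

Answer: UM

Derivation:
After op 1 (left): buf='DNSDYM' cursor=0
After op 2 (home): buf='DNSDYM' cursor=0
After op 3 (right): buf='DNSDYM' cursor=1
After op 4 (home): buf='DNSDYM' cursor=0
After op 5 (delete): buf='NSDYM' cursor=0
After op 6 (delete): buf='SDYM' cursor=0
After op 7 (backspace): buf='SDYM' cursor=0
After op 8 (select(0,2) replace("B")): buf='BYM' cursor=1
After op 9 (backspace): buf='YM' cursor=0
After op 10 (insert('U')): buf='UYM' cursor=1
After op 11 (delete): buf='UM' cursor=1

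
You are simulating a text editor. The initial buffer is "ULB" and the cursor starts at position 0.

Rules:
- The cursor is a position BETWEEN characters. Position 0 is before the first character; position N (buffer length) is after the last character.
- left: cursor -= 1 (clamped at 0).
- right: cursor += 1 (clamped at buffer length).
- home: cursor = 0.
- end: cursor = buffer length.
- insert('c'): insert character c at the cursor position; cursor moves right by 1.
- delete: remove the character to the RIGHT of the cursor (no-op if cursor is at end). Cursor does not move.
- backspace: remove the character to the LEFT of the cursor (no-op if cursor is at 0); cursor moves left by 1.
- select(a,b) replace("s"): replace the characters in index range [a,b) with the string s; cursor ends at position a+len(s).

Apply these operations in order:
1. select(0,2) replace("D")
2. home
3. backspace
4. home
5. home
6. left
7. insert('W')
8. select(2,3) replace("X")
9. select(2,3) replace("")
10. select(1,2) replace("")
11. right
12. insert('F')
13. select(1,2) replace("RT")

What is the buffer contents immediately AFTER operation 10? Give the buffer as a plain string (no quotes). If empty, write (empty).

Answer: W

Derivation:
After op 1 (select(0,2) replace("D")): buf='DB' cursor=1
After op 2 (home): buf='DB' cursor=0
After op 3 (backspace): buf='DB' cursor=0
After op 4 (home): buf='DB' cursor=0
After op 5 (home): buf='DB' cursor=0
After op 6 (left): buf='DB' cursor=0
After op 7 (insert('W')): buf='WDB' cursor=1
After op 8 (select(2,3) replace("X")): buf='WDX' cursor=3
After op 9 (select(2,3) replace("")): buf='WD' cursor=2
After op 10 (select(1,2) replace("")): buf='W' cursor=1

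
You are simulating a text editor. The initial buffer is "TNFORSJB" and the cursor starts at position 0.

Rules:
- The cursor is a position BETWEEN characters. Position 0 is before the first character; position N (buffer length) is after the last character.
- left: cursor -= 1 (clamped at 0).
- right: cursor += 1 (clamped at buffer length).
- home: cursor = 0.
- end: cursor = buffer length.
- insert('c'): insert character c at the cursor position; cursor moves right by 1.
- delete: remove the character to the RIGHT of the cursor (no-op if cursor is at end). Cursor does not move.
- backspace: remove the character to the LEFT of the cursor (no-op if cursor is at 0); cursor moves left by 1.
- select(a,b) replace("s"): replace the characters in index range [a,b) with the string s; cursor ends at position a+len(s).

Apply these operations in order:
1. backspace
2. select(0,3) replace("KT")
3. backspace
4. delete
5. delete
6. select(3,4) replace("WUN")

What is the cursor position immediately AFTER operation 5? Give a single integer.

After op 1 (backspace): buf='TNFORSJB' cursor=0
After op 2 (select(0,3) replace("KT")): buf='KTORSJB' cursor=2
After op 3 (backspace): buf='KORSJB' cursor=1
After op 4 (delete): buf='KRSJB' cursor=1
After op 5 (delete): buf='KSJB' cursor=1

Answer: 1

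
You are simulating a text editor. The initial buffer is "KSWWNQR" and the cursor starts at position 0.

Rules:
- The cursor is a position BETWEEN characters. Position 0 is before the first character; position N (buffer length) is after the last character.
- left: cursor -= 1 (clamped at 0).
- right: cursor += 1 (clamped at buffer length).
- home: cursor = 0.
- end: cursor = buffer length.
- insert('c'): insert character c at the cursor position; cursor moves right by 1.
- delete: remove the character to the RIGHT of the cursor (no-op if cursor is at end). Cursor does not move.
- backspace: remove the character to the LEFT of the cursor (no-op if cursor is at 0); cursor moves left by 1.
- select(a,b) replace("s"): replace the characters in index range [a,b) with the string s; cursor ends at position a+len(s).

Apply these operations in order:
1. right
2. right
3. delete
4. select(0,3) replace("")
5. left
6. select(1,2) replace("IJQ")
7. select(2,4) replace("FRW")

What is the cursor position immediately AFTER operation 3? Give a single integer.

After op 1 (right): buf='KSWWNQR' cursor=1
After op 2 (right): buf='KSWWNQR' cursor=2
After op 3 (delete): buf='KSWNQR' cursor=2

Answer: 2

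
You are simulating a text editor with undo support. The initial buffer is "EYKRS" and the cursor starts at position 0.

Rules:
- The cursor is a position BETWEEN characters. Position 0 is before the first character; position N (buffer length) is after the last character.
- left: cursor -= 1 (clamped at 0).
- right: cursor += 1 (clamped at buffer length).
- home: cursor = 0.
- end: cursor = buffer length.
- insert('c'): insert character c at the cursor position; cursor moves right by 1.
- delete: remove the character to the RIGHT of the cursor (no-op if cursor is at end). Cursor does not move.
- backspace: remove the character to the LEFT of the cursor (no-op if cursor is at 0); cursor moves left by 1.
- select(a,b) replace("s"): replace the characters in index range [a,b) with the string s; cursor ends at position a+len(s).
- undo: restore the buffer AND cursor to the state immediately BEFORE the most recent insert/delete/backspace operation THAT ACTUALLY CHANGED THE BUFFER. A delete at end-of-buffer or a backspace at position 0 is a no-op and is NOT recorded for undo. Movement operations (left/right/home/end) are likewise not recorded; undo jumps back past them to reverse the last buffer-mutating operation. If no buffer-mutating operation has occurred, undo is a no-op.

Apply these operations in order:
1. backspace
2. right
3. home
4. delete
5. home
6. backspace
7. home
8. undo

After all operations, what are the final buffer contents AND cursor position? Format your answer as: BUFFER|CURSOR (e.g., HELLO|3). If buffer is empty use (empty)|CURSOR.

After op 1 (backspace): buf='EYKRS' cursor=0
After op 2 (right): buf='EYKRS' cursor=1
After op 3 (home): buf='EYKRS' cursor=0
After op 4 (delete): buf='YKRS' cursor=0
After op 5 (home): buf='YKRS' cursor=0
After op 6 (backspace): buf='YKRS' cursor=0
After op 7 (home): buf='YKRS' cursor=0
After op 8 (undo): buf='EYKRS' cursor=0

Answer: EYKRS|0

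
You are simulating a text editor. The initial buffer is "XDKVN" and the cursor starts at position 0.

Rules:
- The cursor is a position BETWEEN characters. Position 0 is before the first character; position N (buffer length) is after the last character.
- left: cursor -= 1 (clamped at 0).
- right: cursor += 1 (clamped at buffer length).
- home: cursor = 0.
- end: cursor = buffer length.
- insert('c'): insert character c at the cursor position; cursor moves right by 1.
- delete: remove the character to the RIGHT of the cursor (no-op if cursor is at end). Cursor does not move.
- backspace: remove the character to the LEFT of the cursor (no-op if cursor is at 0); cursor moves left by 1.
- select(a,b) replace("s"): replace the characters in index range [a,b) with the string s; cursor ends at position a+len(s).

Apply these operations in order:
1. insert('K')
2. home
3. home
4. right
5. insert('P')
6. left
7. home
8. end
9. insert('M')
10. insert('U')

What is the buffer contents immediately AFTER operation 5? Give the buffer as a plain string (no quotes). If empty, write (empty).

After op 1 (insert('K')): buf='KXDKVN' cursor=1
After op 2 (home): buf='KXDKVN' cursor=0
After op 3 (home): buf='KXDKVN' cursor=0
After op 4 (right): buf='KXDKVN' cursor=1
After op 5 (insert('P')): buf='KPXDKVN' cursor=2

Answer: KPXDKVN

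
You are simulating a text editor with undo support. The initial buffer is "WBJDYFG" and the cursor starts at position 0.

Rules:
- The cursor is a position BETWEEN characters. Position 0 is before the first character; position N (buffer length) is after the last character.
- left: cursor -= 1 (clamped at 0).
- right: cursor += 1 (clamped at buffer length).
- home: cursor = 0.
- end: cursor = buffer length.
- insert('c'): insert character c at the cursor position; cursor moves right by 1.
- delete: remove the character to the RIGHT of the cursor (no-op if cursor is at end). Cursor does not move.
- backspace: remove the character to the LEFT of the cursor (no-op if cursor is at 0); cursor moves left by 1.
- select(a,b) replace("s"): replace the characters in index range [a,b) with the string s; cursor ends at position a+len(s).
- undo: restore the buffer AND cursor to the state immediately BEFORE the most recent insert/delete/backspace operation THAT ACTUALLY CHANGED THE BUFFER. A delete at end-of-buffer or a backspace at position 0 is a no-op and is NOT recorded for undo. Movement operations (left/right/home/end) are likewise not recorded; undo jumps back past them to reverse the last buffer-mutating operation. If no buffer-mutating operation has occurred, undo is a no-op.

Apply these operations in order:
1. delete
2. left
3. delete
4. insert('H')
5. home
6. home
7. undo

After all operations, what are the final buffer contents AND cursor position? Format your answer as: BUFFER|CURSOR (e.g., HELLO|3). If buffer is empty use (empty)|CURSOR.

After op 1 (delete): buf='BJDYFG' cursor=0
After op 2 (left): buf='BJDYFG' cursor=0
After op 3 (delete): buf='JDYFG' cursor=0
After op 4 (insert('H')): buf='HJDYFG' cursor=1
After op 5 (home): buf='HJDYFG' cursor=0
After op 6 (home): buf='HJDYFG' cursor=0
After op 7 (undo): buf='JDYFG' cursor=0

Answer: JDYFG|0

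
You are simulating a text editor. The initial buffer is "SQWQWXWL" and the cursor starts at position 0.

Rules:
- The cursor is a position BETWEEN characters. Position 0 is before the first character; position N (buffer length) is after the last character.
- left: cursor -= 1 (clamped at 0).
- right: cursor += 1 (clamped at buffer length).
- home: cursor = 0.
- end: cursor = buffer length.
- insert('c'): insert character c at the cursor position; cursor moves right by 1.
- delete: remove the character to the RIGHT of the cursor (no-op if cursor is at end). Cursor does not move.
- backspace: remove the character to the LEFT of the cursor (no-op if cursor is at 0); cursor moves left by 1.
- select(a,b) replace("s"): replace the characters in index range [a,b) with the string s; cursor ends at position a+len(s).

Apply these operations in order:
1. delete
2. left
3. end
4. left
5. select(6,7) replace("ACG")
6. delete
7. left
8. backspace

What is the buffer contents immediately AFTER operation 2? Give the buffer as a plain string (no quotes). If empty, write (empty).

Answer: QWQWXWL

Derivation:
After op 1 (delete): buf='QWQWXWL' cursor=0
After op 2 (left): buf='QWQWXWL' cursor=0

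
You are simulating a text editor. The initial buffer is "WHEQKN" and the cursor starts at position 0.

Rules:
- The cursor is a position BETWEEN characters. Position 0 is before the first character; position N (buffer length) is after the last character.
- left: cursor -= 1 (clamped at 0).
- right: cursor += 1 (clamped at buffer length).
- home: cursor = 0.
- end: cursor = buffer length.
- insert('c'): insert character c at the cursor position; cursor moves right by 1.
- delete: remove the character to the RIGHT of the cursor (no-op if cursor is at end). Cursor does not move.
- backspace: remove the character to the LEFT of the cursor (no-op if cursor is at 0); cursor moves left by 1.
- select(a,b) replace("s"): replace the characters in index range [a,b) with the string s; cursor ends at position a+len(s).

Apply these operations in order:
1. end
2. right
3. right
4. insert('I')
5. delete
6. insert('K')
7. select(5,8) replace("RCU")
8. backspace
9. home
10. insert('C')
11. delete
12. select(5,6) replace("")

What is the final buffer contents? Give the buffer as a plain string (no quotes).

After op 1 (end): buf='WHEQKN' cursor=6
After op 2 (right): buf='WHEQKN' cursor=6
After op 3 (right): buf='WHEQKN' cursor=6
After op 4 (insert('I')): buf='WHEQKNI' cursor=7
After op 5 (delete): buf='WHEQKNI' cursor=7
After op 6 (insert('K')): buf='WHEQKNIK' cursor=8
After op 7 (select(5,8) replace("RCU")): buf='WHEQKRCU' cursor=8
After op 8 (backspace): buf='WHEQKRC' cursor=7
After op 9 (home): buf='WHEQKRC' cursor=0
After op 10 (insert('C')): buf='CWHEQKRC' cursor=1
After op 11 (delete): buf='CHEQKRC' cursor=1
After op 12 (select(5,6) replace("")): buf='CHEQKC' cursor=5

Answer: CHEQKC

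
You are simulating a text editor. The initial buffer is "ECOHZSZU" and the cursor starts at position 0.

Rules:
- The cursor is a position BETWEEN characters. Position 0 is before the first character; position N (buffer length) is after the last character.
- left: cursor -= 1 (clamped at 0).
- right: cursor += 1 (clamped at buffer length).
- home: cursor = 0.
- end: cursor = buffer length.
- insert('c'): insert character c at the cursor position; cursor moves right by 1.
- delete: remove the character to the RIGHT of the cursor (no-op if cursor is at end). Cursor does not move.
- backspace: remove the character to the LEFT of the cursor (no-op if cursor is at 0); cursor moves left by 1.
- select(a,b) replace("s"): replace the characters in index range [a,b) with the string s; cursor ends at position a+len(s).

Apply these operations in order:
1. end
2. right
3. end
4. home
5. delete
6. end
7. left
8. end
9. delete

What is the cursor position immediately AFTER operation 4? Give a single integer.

Answer: 0

Derivation:
After op 1 (end): buf='ECOHZSZU' cursor=8
After op 2 (right): buf='ECOHZSZU' cursor=8
After op 3 (end): buf='ECOHZSZU' cursor=8
After op 4 (home): buf='ECOHZSZU' cursor=0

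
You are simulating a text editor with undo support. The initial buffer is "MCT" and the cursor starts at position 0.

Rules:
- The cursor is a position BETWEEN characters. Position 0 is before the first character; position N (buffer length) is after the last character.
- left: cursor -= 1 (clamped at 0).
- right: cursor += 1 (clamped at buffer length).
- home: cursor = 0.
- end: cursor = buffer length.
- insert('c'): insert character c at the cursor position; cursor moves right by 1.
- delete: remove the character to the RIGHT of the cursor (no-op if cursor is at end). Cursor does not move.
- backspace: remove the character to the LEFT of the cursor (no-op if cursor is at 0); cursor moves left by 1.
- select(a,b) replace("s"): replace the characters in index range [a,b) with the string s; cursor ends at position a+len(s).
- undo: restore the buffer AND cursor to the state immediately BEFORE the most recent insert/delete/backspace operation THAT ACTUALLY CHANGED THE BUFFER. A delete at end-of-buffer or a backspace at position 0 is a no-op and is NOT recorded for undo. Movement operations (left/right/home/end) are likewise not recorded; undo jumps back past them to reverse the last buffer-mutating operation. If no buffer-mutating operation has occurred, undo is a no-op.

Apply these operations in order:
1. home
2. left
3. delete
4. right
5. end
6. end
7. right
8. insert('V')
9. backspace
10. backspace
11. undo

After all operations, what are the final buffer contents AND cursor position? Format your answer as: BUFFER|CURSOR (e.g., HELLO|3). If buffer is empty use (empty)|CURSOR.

Answer: CT|2

Derivation:
After op 1 (home): buf='MCT' cursor=0
After op 2 (left): buf='MCT' cursor=0
After op 3 (delete): buf='CT' cursor=0
After op 4 (right): buf='CT' cursor=1
After op 5 (end): buf='CT' cursor=2
After op 6 (end): buf='CT' cursor=2
After op 7 (right): buf='CT' cursor=2
After op 8 (insert('V')): buf='CTV' cursor=3
After op 9 (backspace): buf='CT' cursor=2
After op 10 (backspace): buf='C' cursor=1
After op 11 (undo): buf='CT' cursor=2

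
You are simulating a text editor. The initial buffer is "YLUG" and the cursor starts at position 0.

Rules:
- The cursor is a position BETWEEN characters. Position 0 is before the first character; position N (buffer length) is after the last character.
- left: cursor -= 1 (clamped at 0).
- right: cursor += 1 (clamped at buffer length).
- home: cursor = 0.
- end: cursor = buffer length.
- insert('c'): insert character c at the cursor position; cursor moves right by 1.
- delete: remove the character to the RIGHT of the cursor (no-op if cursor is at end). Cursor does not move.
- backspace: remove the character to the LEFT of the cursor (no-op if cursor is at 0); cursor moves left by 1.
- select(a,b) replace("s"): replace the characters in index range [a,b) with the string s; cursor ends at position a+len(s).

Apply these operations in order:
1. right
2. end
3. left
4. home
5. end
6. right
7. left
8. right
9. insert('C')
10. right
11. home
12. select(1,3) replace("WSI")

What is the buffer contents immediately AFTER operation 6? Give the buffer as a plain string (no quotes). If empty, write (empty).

After op 1 (right): buf='YLUG' cursor=1
After op 2 (end): buf='YLUG' cursor=4
After op 3 (left): buf='YLUG' cursor=3
After op 4 (home): buf='YLUG' cursor=0
After op 5 (end): buf='YLUG' cursor=4
After op 6 (right): buf='YLUG' cursor=4

Answer: YLUG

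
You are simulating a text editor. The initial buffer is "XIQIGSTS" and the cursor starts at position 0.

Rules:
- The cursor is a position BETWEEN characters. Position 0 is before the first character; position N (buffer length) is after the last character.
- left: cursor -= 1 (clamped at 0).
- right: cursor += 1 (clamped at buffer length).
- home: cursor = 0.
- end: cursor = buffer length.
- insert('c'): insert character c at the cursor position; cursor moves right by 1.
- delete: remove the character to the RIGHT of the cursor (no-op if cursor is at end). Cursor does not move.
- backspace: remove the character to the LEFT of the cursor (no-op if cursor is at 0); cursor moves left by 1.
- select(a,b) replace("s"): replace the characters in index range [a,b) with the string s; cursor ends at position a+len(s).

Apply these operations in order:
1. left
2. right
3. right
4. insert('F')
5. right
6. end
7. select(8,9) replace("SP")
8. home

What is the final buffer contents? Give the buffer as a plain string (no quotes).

After op 1 (left): buf='XIQIGSTS' cursor=0
After op 2 (right): buf='XIQIGSTS' cursor=1
After op 3 (right): buf='XIQIGSTS' cursor=2
After op 4 (insert('F')): buf='XIFQIGSTS' cursor=3
After op 5 (right): buf='XIFQIGSTS' cursor=4
After op 6 (end): buf='XIFQIGSTS' cursor=9
After op 7 (select(8,9) replace("SP")): buf='XIFQIGSTSP' cursor=10
After op 8 (home): buf='XIFQIGSTSP' cursor=0

Answer: XIFQIGSTSP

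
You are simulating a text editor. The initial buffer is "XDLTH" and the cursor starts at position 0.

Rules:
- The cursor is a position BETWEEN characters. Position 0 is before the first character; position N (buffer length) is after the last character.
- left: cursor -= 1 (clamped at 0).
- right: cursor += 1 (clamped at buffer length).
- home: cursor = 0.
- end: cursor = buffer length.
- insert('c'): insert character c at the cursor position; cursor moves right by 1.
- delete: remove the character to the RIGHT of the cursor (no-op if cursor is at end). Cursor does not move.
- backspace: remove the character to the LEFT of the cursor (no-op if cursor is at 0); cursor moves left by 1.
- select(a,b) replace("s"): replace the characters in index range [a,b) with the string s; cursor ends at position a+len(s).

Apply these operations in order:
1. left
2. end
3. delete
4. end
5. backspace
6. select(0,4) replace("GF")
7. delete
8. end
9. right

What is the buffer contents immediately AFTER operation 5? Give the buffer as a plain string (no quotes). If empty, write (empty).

Answer: XDLT

Derivation:
After op 1 (left): buf='XDLTH' cursor=0
After op 2 (end): buf='XDLTH' cursor=5
After op 3 (delete): buf='XDLTH' cursor=5
After op 4 (end): buf='XDLTH' cursor=5
After op 5 (backspace): buf='XDLT' cursor=4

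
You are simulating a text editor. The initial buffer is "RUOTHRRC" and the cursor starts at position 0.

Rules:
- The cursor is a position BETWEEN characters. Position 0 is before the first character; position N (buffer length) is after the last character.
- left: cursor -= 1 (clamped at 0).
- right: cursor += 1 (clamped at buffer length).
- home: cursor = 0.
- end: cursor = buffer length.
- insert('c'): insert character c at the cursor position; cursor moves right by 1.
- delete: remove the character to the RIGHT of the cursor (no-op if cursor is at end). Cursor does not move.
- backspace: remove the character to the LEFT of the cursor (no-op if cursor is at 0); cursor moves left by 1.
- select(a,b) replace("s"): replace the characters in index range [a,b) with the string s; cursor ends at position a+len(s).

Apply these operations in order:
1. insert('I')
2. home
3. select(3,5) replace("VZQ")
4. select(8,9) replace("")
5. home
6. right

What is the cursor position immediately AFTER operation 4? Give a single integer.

After op 1 (insert('I')): buf='IRUOTHRRC' cursor=1
After op 2 (home): buf='IRUOTHRRC' cursor=0
After op 3 (select(3,5) replace("VZQ")): buf='IRUVZQHRRC' cursor=6
After op 4 (select(8,9) replace("")): buf='IRUVZQHRC' cursor=8

Answer: 8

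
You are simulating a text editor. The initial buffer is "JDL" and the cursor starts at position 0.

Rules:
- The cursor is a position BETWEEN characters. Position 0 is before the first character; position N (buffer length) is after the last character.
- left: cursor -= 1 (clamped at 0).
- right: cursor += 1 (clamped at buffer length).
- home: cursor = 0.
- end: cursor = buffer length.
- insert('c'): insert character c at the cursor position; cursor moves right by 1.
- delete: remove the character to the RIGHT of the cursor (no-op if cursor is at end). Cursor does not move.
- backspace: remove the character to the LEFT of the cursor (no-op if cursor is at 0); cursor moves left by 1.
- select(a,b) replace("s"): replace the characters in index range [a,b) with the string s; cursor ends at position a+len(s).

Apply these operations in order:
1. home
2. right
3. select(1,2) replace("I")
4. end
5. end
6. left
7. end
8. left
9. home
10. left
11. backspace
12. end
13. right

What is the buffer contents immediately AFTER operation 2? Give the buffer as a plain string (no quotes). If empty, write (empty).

After op 1 (home): buf='JDL' cursor=0
After op 2 (right): buf='JDL' cursor=1

Answer: JDL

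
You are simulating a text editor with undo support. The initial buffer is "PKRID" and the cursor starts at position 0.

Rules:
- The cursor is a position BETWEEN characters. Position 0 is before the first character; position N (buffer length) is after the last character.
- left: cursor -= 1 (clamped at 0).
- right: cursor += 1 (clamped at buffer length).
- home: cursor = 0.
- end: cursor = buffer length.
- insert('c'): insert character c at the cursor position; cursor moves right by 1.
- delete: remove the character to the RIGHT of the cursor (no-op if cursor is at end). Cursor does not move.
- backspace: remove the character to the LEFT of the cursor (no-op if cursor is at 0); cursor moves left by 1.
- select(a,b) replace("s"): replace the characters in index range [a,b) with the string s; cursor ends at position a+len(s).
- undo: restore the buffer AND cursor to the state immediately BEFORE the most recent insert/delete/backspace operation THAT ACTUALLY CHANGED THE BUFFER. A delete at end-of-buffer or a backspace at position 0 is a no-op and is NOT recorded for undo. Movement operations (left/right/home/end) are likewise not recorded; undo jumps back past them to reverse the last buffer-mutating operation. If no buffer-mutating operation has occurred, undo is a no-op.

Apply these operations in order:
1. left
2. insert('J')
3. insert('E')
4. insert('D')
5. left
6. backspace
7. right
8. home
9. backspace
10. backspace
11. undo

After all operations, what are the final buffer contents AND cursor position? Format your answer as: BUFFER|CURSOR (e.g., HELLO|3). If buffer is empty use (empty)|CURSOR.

Answer: JEDPKRID|2

Derivation:
After op 1 (left): buf='PKRID' cursor=0
After op 2 (insert('J')): buf='JPKRID' cursor=1
After op 3 (insert('E')): buf='JEPKRID' cursor=2
After op 4 (insert('D')): buf='JEDPKRID' cursor=3
After op 5 (left): buf='JEDPKRID' cursor=2
After op 6 (backspace): buf='JDPKRID' cursor=1
After op 7 (right): buf='JDPKRID' cursor=2
After op 8 (home): buf='JDPKRID' cursor=0
After op 9 (backspace): buf='JDPKRID' cursor=0
After op 10 (backspace): buf='JDPKRID' cursor=0
After op 11 (undo): buf='JEDPKRID' cursor=2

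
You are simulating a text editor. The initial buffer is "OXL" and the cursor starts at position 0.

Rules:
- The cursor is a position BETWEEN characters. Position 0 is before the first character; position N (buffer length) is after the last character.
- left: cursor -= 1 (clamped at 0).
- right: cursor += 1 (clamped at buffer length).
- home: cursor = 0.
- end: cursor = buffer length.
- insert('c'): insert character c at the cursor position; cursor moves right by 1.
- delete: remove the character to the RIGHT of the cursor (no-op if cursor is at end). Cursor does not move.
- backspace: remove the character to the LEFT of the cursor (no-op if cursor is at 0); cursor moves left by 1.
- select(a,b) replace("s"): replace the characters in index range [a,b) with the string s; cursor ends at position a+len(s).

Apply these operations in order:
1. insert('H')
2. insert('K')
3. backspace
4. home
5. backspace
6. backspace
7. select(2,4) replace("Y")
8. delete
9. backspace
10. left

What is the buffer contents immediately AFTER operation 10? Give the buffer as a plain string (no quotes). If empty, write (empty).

After op 1 (insert('H')): buf='HOXL' cursor=1
After op 2 (insert('K')): buf='HKOXL' cursor=2
After op 3 (backspace): buf='HOXL' cursor=1
After op 4 (home): buf='HOXL' cursor=0
After op 5 (backspace): buf='HOXL' cursor=0
After op 6 (backspace): buf='HOXL' cursor=0
After op 7 (select(2,4) replace("Y")): buf='HOY' cursor=3
After op 8 (delete): buf='HOY' cursor=3
After op 9 (backspace): buf='HO' cursor=2
After op 10 (left): buf='HO' cursor=1

Answer: HO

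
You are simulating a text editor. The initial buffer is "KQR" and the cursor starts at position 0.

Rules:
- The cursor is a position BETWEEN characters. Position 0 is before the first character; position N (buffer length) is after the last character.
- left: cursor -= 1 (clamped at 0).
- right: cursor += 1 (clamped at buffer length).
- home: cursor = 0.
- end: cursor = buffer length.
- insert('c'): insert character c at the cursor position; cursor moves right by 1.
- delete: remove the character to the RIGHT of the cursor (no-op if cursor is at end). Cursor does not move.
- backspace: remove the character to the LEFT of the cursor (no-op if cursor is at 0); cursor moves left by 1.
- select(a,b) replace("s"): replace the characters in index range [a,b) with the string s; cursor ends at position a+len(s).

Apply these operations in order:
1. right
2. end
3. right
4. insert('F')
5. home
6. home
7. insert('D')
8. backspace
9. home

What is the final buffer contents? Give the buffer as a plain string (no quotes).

After op 1 (right): buf='KQR' cursor=1
After op 2 (end): buf='KQR' cursor=3
After op 3 (right): buf='KQR' cursor=3
After op 4 (insert('F')): buf='KQRF' cursor=4
After op 5 (home): buf='KQRF' cursor=0
After op 6 (home): buf='KQRF' cursor=0
After op 7 (insert('D')): buf='DKQRF' cursor=1
After op 8 (backspace): buf='KQRF' cursor=0
After op 9 (home): buf='KQRF' cursor=0

Answer: KQRF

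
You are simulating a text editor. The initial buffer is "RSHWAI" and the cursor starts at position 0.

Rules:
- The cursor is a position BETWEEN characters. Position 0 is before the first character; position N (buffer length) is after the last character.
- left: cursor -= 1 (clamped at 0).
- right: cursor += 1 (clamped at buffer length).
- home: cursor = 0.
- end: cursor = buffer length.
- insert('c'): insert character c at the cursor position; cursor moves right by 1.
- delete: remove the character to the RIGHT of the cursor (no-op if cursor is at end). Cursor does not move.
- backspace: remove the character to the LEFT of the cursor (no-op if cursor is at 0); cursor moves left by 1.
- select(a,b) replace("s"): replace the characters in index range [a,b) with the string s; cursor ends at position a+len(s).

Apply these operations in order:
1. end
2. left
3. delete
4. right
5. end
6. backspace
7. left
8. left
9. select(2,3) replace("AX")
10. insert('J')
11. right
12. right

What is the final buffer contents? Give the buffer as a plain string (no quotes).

Answer: RSAXJW

Derivation:
After op 1 (end): buf='RSHWAI' cursor=6
After op 2 (left): buf='RSHWAI' cursor=5
After op 3 (delete): buf='RSHWA' cursor=5
After op 4 (right): buf='RSHWA' cursor=5
After op 5 (end): buf='RSHWA' cursor=5
After op 6 (backspace): buf='RSHW' cursor=4
After op 7 (left): buf='RSHW' cursor=3
After op 8 (left): buf='RSHW' cursor=2
After op 9 (select(2,3) replace("AX")): buf='RSAXW' cursor=4
After op 10 (insert('J')): buf='RSAXJW' cursor=5
After op 11 (right): buf='RSAXJW' cursor=6
After op 12 (right): buf='RSAXJW' cursor=6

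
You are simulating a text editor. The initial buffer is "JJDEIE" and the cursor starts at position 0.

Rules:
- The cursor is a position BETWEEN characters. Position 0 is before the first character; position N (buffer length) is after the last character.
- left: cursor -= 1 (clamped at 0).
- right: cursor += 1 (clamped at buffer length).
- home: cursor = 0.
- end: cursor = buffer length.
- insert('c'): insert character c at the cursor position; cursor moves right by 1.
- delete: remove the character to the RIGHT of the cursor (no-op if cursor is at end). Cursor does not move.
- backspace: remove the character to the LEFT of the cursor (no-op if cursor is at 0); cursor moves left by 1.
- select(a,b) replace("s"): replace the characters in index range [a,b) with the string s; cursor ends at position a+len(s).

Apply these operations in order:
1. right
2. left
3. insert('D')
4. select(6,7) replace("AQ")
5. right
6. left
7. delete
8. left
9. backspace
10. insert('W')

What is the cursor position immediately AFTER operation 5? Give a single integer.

After op 1 (right): buf='JJDEIE' cursor=1
After op 2 (left): buf='JJDEIE' cursor=0
After op 3 (insert('D')): buf='DJJDEIE' cursor=1
After op 4 (select(6,7) replace("AQ")): buf='DJJDEIAQ' cursor=8
After op 5 (right): buf='DJJDEIAQ' cursor=8

Answer: 8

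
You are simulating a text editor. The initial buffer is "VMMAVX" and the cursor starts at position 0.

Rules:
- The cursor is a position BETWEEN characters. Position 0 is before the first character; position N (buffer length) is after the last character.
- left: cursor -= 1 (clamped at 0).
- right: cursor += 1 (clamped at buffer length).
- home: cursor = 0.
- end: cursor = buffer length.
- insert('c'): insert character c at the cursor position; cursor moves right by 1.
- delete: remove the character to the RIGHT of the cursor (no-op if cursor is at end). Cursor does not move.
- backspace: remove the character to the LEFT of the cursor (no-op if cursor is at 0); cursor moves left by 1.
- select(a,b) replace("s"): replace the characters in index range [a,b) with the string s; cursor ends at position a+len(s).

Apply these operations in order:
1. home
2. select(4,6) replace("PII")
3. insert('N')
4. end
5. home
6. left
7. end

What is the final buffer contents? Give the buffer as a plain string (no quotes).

After op 1 (home): buf='VMMAVX' cursor=0
After op 2 (select(4,6) replace("PII")): buf='VMMAPII' cursor=7
After op 3 (insert('N')): buf='VMMAPIIN' cursor=8
After op 4 (end): buf='VMMAPIIN' cursor=8
After op 5 (home): buf='VMMAPIIN' cursor=0
After op 6 (left): buf='VMMAPIIN' cursor=0
After op 7 (end): buf='VMMAPIIN' cursor=8

Answer: VMMAPIIN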